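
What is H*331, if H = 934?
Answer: 309154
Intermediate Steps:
H*331 = 934*331 = 309154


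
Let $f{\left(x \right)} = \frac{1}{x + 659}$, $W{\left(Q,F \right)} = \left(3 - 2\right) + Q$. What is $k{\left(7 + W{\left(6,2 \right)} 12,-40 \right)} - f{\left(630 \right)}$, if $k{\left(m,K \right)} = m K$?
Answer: $- \frac{4691961}{1289} \approx -3640.0$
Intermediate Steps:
$W{\left(Q,F \right)} = 1 + Q$
$k{\left(m,K \right)} = K m$
$f{\left(x \right)} = \frac{1}{659 + x}$
$k{\left(7 + W{\left(6,2 \right)} 12,-40 \right)} - f{\left(630 \right)} = - 40 \left(7 + \left(1 + 6\right) 12\right) - \frac{1}{659 + 630} = - 40 \left(7 + 7 \cdot 12\right) - \frac{1}{1289} = - 40 \left(7 + 84\right) - \frac{1}{1289} = \left(-40\right) 91 - \frac{1}{1289} = -3640 - \frac{1}{1289} = - \frac{4691961}{1289}$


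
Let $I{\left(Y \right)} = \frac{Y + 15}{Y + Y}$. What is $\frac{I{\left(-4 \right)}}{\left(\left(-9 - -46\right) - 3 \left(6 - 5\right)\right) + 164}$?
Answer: $- \frac{1}{144} \approx -0.0069444$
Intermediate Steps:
$I{\left(Y \right)} = \frac{15 + Y}{2 Y}$
$\frac{I{\left(-4 \right)}}{\left(\left(-9 - -46\right) - 3 \left(6 - 5\right)\right) + 164} = \frac{\frac{1}{2} \frac{1}{-4} \left(15 - 4\right)}{\left(\left(-9 - -46\right) - 3 \left(6 - 5\right)\right) + 164} = \frac{\frac{1}{2} \left(- \frac{1}{4}\right) 11}{\left(\left(-9 + 46\right) - 3\right) + 164} = - \frac{11}{8 \left(\left(37 - 3\right) + 164\right)} = - \frac{11}{8 \left(34 + 164\right)} = - \frac{11}{8 \cdot 198} = \left(- \frac{11}{8}\right) \frac{1}{198} = - \frac{1}{144}$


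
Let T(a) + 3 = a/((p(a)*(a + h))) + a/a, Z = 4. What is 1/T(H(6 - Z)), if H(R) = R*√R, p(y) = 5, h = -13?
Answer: -4045/8126 + 65*√2/8126 ≈ -0.48647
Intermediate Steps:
H(R) = R^(3/2)
T(a) = -2 + a/(-65 + 5*a) (T(a) = -3 + (a/((5*(a - 13))) + a/a) = -3 + (a/((5*(-13 + a))) + 1) = -3 + (a/(-65 + 5*a) + 1) = -3 + (1 + a/(-65 + 5*a)) = -2 + a/(-65 + 5*a))
1/T(H(6 - Z)) = 1/((130 - 9*(6 - 1*4)^(3/2))/(5*(-13 + (6 - 1*4)^(3/2)))) = 1/((130 - 9*(6 - 4)^(3/2))/(5*(-13 + (6 - 4)^(3/2)))) = 1/((130 - 18*√2)/(5*(-13 + 2^(3/2)))) = 1/((130 - 18*√2)/(5*(-13 + 2*√2))) = 5*(-13 + 2*√2)/(130 - 18*√2)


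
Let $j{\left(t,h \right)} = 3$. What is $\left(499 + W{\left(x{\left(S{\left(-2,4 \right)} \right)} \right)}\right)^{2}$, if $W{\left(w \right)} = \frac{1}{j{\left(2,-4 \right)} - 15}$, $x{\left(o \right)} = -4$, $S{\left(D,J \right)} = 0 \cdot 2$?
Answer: $\frac{35844169}{144} \approx 2.4892 \cdot 10^{5}$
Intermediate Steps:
$S{\left(D,J \right)} = 0$
$W{\left(w \right)} = - \frac{1}{12}$ ($W{\left(w \right)} = \frac{1}{3 - 15} = \frac{1}{-12} = - \frac{1}{12}$)
$\left(499 + W{\left(x{\left(S{\left(-2,4 \right)} \right)} \right)}\right)^{2} = \left(499 - \frac{1}{12}\right)^{2} = \left(\frac{5987}{12}\right)^{2} = \frac{35844169}{144}$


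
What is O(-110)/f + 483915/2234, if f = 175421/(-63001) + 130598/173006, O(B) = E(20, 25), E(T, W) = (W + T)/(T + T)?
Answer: 21354659161414581/98836989586304 ≈ 216.06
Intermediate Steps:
E(T, W) = (T + W)/(2*T) (E(T, W) = (T + W)/((2*T)) = (T + W)*(1/(2*T)) = (T + W)/(2*T))
O(B) = 9/8 (O(B) = (½)*(20 + 25)/20 = (½)*(1/20)*45 = 9/8)
f = -11060540464/5449775503 (f = 175421*(-1/63001) + 130598*(1/173006) = -175421/63001 + 65299/86503 = -11060540464/5449775503 ≈ -2.0295)
O(-110)/f + 483915/2234 = 9/(8*(-11060540464/5449775503)) + 483915/2234 = (9/8)*(-5449775503/11060540464) + 483915*(1/2234) = -49047979527/88484323712 + 483915/2234 = 21354659161414581/98836989586304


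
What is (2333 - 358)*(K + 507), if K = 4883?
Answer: 10645250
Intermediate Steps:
(2333 - 358)*(K + 507) = (2333 - 358)*(4883 + 507) = 1975*5390 = 10645250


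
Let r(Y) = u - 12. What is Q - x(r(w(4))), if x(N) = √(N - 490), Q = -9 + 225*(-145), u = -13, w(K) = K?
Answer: -32634 - I*√515 ≈ -32634.0 - 22.694*I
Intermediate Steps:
Q = -32634 (Q = -9 - 32625 = -32634)
r(Y) = -25 (r(Y) = -13 - 12 = -25)
x(N) = √(-490 + N)
Q - x(r(w(4))) = -32634 - √(-490 - 25) = -32634 - √(-515) = -32634 - I*√515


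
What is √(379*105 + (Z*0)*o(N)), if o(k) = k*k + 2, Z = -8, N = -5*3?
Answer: √39795 ≈ 199.49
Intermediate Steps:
N = -15
o(k) = 2 + k² (o(k) = k² + 2 = 2 + k²)
√(379*105 + (Z*0)*o(N)) = √(379*105 + (-8*0)*(2 + (-15)²)) = √(39795 + 0*(2 + 225)) = √(39795 + 0*227) = √(39795 + 0) = √39795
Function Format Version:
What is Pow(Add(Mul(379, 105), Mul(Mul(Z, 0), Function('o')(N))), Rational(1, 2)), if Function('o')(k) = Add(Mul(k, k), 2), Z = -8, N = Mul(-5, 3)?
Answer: Pow(39795, Rational(1, 2)) ≈ 199.49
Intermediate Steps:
N = -15
Function('o')(k) = Add(2, Pow(k, 2)) (Function('o')(k) = Add(Pow(k, 2), 2) = Add(2, Pow(k, 2)))
Pow(Add(Mul(379, 105), Mul(Mul(Z, 0), Function('o')(N))), Rational(1, 2)) = Pow(Add(Mul(379, 105), Mul(Mul(-8, 0), Add(2, Pow(-15, 2)))), Rational(1, 2)) = Pow(Add(39795, Mul(0, Add(2, 225))), Rational(1, 2)) = Pow(Add(39795, Mul(0, 227)), Rational(1, 2)) = Pow(Add(39795, 0), Rational(1, 2)) = Pow(39795, Rational(1, 2))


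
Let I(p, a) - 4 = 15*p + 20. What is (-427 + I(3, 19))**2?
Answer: 128164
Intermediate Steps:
I(p, a) = 24 + 15*p (I(p, a) = 4 + (15*p + 20) = 4 + (20 + 15*p) = 24 + 15*p)
(-427 + I(3, 19))**2 = (-427 + (24 + 15*3))**2 = (-427 + (24 + 45))**2 = (-427 + 69)**2 = (-358)**2 = 128164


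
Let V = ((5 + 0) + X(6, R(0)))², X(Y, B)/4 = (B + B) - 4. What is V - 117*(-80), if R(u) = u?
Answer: 9481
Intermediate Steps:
X(Y, B) = -16 + 8*B (X(Y, B) = 4*((B + B) - 4) = 4*(2*B - 4) = 4*(-4 + 2*B) = -16 + 8*B)
V = 121 (V = ((5 + 0) + (-16 + 8*0))² = (5 + (-16 + 0))² = (5 - 16)² = (-11)² = 121)
V - 117*(-80) = 121 - 117*(-80) = 121 + 9360 = 9481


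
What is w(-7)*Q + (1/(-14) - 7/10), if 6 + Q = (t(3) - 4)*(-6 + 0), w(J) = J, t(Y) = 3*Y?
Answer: 8793/35 ≈ 251.23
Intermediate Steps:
Q = -36 (Q = -6 + (3*3 - 4)*(-6 + 0) = -6 + (9 - 4)*(-6) = -6 + 5*(-6) = -6 - 30 = -36)
w(-7)*Q + (1/(-14) - 7/10) = -7*(-36) + (1/(-14) - 7/10) = 252 + (1*(-1/14) - 7*⅒) = 252 + (-1/14 - 7/10) = 252 - 27/35 = 8793/35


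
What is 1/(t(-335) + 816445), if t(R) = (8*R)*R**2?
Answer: -1/299946555 ≈ -3.3339e-9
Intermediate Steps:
t(R) = 8*R**3
1/(t(-335) + 816445) = 1/(8*(-335)**3 + 816445) = 1/(8*(-37595375) + 816445) = 1/(-300763000 + 816445) = 1/(-299946555) = -1/299946555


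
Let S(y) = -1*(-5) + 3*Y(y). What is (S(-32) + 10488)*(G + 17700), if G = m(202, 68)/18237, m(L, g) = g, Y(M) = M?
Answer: 3356099282296/18237 ≈ 1.8403e+8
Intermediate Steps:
S(y) = 5 + 3*y (S(y) = -1*(-5) + 3*y = 5 + 3*y)
G = 68/18237 ≈ 0.0037287
(S(-32) + 10488)*(G + 17700) = ((5 + 3*(-32)) + 10488)*(68/18237 + 17700) = ((5 - 96) + 10488)*(322794968/18237) = (-91 + 10488)*(322794968/18237) = 10397*(322794968/18237) = 3356099282296/18237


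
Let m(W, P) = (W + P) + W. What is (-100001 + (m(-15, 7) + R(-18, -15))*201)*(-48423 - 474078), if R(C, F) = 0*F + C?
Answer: 56556553242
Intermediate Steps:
R(C, F) = C (R(C, F) = 0 + C = C)
m(W, P) = P + 2*W (m(W, P) = (P + W) + W = P + 2*W)
(-100001 + (m(-15, 7) + R(-18, -15))*201)*(-48423 - 474078) = (-100001 + ((7 + 2*(-15)) - 18)*201)*(-48423 - 474078) = (-100001 + ((7 - 30) - 18)*201)*(-522501) = (-100001 + (-23 - 18)*201)*(-522501) = (-100001 - 41*201)*(-522501) = (-100001 - 8241)*(-522501) = -108242*(-522501) = 56556553242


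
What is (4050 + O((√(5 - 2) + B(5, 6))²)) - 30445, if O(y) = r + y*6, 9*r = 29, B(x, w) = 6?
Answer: -235420/9 + 72*√3 ≈ -26033.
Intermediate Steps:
r = 29/9 (r = (⅑)*29 = 29/9 ≈ 3.2222)
O(y) = 29/9 + 6*y (O(y) = 29/9 + y*6 = 29/9 + 6*y)
(4050 + O((√(5 - 2) + B(5, 6))²)) - 30445 = (4050 + (29/9 + 6*(√(5 - 2) + 6)²)) - 30445 = (4050 + (29/9 + 6*(√3 + 6)²)) - 30445 = (4050 + (29/9 + 6*(6 + √3)²)) - 30445 = (36479/9 + 6*(6 + √3)²) - 30445 = -237526/9 + 6*(6 + √3)²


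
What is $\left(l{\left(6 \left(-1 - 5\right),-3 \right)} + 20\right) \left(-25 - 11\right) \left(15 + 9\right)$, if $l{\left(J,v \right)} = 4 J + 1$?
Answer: $106272$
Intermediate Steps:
$l{\left(J,v \right)} = 1 + 4 J$
$\left(l{\left(6 \left(-1 - 5\right),-3 \right)} + 20\right) \left(-25 - 11\right) \left(15 + 9\right) = \left(\left(1 + 4 \cdot 6 \left(-1 - 5\right)\right) + 20\right) \left(-25 - 11\right) \left(15 + 9\right) = \left(\left(1 + 4 \cdot 6 \left(-6\right)\right) + 20\right) \left(-36\right) 24 = \left(\left(1 + 4 \left(-36\right)\right) + 20\right) \left(-36\right) 24 = \left(\left(1 - 144\right) + 20\right) \left(-36\right) 24 = \left(-143 + 20\right) \left(-36\right) 24 = \left(-123\right) \left(-36\right) 24 = 4428 \cdot 24 = 106272$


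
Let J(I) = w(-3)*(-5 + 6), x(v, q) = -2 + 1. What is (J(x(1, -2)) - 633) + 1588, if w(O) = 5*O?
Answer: 940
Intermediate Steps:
x(v, q) = -1
J(I) = -15 (J(I) = (5*(-3))*(-5 + 6) = -15*1 = -15)
(J(x(1, -2)) - 633) + 1588 = (-15 - 633) + 1588 = -648 + 1588 = 940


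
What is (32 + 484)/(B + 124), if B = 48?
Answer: 3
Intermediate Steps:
(32 + 484)/(B + 124) = (32 + 484)/(48 + 124) = 516/172 = 516*(1/172) = 3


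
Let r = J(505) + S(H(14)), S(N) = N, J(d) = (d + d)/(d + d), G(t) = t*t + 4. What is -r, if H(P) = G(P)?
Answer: -201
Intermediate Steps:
G(t) = 4 + t² (G(t) = t² + 4 = 4 + t²)
H(P) = 4 + P²
J(d) = 1 (J(d) = (2*d)/((2*d)) = (2*d)*(1/(2*d)) = 1)
r = 201 (r = 1 + (4 + 14²) = 1 + (4 + 196) = 1 + 200 = 201)
-r = -1*201 = -201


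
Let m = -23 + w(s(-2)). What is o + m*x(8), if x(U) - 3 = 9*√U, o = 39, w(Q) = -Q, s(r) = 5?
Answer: -45 - 504*√2 ≈ -757.76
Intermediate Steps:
x(U) = 3 + 9*√U
m = -28 (m = -23 - 1*5 = -23 - 5 = -28)
o + m*x(8) = 39 - 28*(3 + 9*√8) = 39 - 28*(3 + 9*(2*√2)) = 39 - 28*(3 + 18*√2) = 39 + (-84 - 504*√2) = -45 - 504*√2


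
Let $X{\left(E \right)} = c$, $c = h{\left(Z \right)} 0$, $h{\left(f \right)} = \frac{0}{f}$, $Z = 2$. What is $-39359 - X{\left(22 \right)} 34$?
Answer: $-39359$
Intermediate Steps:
$h{\left(f \right)} = 0$
$c = 0$ ($c = 0 \cdot 0 = 0$)
$X{\left(E \right)} = 0$
$-39359 - X{\left(22 \right)} 34 = -39359 - 0 \cdot 34 = -39359 - 0 = -39359 + 0 = -39359$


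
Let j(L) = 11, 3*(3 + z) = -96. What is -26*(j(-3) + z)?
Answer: 624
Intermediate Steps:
z = -35 (z = -3 + (⅓)*(-96) = -3 - 32 = -35)
-26*(j(-3) + z) = -26*(11 - 35) = -26*(-24) = 624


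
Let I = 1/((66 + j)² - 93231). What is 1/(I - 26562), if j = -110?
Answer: -91295/2424977791 ≈ -3.7648e-5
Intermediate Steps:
I = -1/91295 (I = 1/((66 - 110)² - 93231) = 1/((-44)² - 93231) = 1/(1936 - 93231) = 1/(-91295) = -1/91295 ≈ -1.0954e-5)
1/(I - 26562) = 1/(-1/91295 - 26562) = 1/(-2424977791/91295) = -91295/2424977791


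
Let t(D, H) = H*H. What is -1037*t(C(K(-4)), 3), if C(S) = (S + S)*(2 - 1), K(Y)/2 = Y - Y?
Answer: -9333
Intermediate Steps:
K(Y) = 0 (K(Y) = 2*(Y - Y) = 2*0 = 0)
C(S) = 2*S (C(S) = (2*S)*1 = 2*S)
t(D, H) = H²
-1037*t(C(K(-4)), 3) = -1037*3² = -1037*9 = -9333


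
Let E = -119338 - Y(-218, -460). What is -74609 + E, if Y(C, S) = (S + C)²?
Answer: -653631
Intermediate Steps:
Y(C, S) = (C + S)²
E = -579022 (E = -119338 - (-218 - 460)² = -119338 - 1*(-678)² = -119338 - 1*459684 = -119338 - 459684 = -579022)
-74609 + E = -74609 - 579022 = -653631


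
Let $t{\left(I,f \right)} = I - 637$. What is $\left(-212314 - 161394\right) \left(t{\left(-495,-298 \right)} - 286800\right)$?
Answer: $107602491856$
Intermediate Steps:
$t{\left(I,f \right)} = -637 + I$
$\left(-212314 - 161394\right) \left(t{\left(-495,-298 \right)} - 286800\right) = \left(-212314 - 161394\right) \left(\left(-637 - 495\right) - 286800\right) = - 373708 \left(-1132 - 286800\right) = \left(-373708\right) \left(-287932\right) = 107602491856$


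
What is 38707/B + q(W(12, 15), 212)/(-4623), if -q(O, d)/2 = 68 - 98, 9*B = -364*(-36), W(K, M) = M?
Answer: 59618367/2243696 ≈ 26.572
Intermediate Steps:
B = 1456 (B = (-364*(-36))/9 = (⅑)*13104 = 1456)
q(O, d) = 60 (q(O, d) = -2*(68 - 98) = -2*(-30) = 60)
38707/B + q(W(12, 15), 212)/(-4623) = 38707/1456 + 60/(-4623) = 38707*(1/1456) + 60*(-1/4623) = 38707/1456 - 20/1541 = 59618367/2243696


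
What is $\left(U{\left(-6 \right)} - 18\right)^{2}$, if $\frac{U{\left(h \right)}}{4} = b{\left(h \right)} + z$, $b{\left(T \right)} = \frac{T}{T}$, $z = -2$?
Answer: $484$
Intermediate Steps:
$b{\left(T \right)} = 1$
$U{\left(h \right)} = -4$ ($U{\left(h \right)} = 4 \left(1 - 2\right) = 4 \left(-1\right) = -4$)
$\left(U{\left(-6 \right)} - 18\right)^{2} = \left(-4 - 18\right)^{2} = \left(-22\right)^{2} = 484$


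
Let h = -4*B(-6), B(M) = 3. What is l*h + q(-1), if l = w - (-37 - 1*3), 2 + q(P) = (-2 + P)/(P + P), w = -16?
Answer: -577/2 ≈ -288.50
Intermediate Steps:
q(P) = -2 + (-2 + P)/(2*P) (q(P) = -2 + (-2 + P)/(P + P) = -2 + (-2 + P)/((2*P)) = -2 + (-2 + P)*(1/(2*P)) = -2 + (-2 + P)/(2*P))
h = -12 (h = -4*3 = -12)
l = 24 (l = -16 - (-37 - 1*3) = -16 - (-37 - 3) = -16 - 1*(-40) = -16 + 40 = 24)
l*h + q(-1) = 24*(-12) + (-3/2 - 1/(-1)) = -288 + (-3/2 - 1*(-1)) = -288 + (-3/2 + 1) = -288 - ½ = -577/2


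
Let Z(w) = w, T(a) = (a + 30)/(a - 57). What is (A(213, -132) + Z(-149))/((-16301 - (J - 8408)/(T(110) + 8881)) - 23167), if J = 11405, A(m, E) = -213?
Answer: 170441546/18582995685 ≈ 0.0091719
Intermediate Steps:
T(a) = (30 + a)/(-57 + a)
(A(213, -132) + Z(-149))/((-16301 - (J - 8408)/(T(110) + 8881)) - 23167) = (-213 - 149)/((-16301 - (11405 - 8408)/((30 + 110)/(-57 + 110) + 8881)) - 23167) = -362/((-16301 - 2997/(140/53 + 8881)) - 23167) = -362/((-16301 - 2997/470833/53) - 23167) = -362/((-16301 - 2997*53/470833) - 23167) = -362/((-16301 - 1*158841/470833) - 23167) = -362/((-16301 - 158841/470833) - 23167) = -362/(-7675207574/470833 - 23167) = -362/(-18582995685/470833) = -362*(-470833/18582995685) = 170441546/18582995685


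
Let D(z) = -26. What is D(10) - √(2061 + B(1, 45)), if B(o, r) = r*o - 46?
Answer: -26 - 2*√515 ≈ -71.387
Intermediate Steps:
B(o, r) = -46 + o*r (B(o, r) = o*r - 46 = -46 + o*r)
D(10) - √(2061 + B(1, 45)) = -26 - √(2061 + (-46 + 1*45)) = -26 - √(2061 + (-46 + 45)) = -26 - √(2061 - 1) = -26 - √2060 = -26 - 2*√515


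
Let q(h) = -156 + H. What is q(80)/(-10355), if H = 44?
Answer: 112/10355 ≈ 0.010816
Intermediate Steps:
q(h) = -112 (q(h) = -156 + 44 = -112)
q(80)/(-10355) = -112/(-10355) = -112*(-1/10355) = 112/10355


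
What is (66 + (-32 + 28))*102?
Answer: 6324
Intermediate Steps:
(66 + (-32 + 28))*102 = (66 - 4)*102 = 62*102 = 6324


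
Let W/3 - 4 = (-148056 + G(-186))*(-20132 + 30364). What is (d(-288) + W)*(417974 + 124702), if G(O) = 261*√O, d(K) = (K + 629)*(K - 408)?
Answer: -2466443046466800 + 4347733431456*I*√186 ≈ -2.4664e+15 + 5.9295e+13*I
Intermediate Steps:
d(K) = (-408 + K)*(629 + K) (d(K) = (629 + K)*(-408 + K) = (-408 + K)*(629 + K))
W = -4544726964 + 8011656*I*√186 (W = 12 + 3*((-148056 + 261*√(-186))*(-20132 + 30364)) = 12 + 3*((-148056 + 261*(I*√186))*10232) = 12 + 3*((-148056 + 261*I*√186)*10232) = 12 + 3*(-1514908992 + 2670552*I*√186) = 12 + (-4544726976 + 8011656*I*√186) = -4544726964 + 8011656*I*√186 ≈ -4.5447e+9 + 1.0926e+8*I)
(d(-288) + W)*(417974 + 124702) = ((-256632 + (-288)² + 221*(-288)) + (-4544726964 + 8011656*I*√186))*(417974 + 124702) = ((-256632 + 82944 - 63648) + (-4544726964 + 8011656*I*√186))*542676 = (-237336 + (-4544726964 + 8011656*I*√186))*542676 = (-4544964300 + 8011656*I*√186)*542676 = -2466443046466800 + 4347733431456*I*√186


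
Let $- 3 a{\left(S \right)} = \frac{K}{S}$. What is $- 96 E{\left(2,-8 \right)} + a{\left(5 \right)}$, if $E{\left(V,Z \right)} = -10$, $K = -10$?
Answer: $\frac{2882}{3} \approx 960.67$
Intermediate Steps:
$a{\left(S \right)} = \frac{10}{3 S}$ ($a{\left(S \right)} = - \frac{\left(-10\right) \frac{1}{S}}{3} = \frac{10}{3 S}$)
$- 96 E{\left(2,-8 \right)} + a{\left(5 \right)} = \left(-96\right) \left(-10\right) + \frac{10}{3 \cdot 5} = 960 + \frac{10}{3} \cdot \frac{1}{5} = 960 + \frac{2}{3} = \frac{2882}{3}$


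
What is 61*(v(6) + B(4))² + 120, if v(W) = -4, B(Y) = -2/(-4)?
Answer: 3469/4 ≈ 867.25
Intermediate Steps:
B(Y) = ½ (B(Y) = -2*(-¼) = ½)
61*(v(6) + B(4))² + 120 = 61*(-4 + ½)² + 120 = 61*(-7/2)² + 120 = 61*(49/4) + 120 = 2989/4 + 120 = 3469/4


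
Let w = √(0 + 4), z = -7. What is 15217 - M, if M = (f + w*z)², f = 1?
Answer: 15048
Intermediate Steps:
w = 2 (w = √4 = 2)
M = 169 (M = (1 + 2*(-7))² = (1 - 14)² = (-13)² = 169)
15217 - M = 15217 - 1*169 = 15217 - 169 = 15048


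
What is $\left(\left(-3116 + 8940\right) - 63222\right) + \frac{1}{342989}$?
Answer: $- \frac{19686882621}{342989} \approx -57398.0$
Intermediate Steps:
$\left(\left(-3116 + 8940\right) - 63222\right) + \frac{1}{342989} = \left(5824 - 63222\right) + \frac{1}{342989} = -57398 + \frac{1}{342989} = - \frac{19686882621}{342989}$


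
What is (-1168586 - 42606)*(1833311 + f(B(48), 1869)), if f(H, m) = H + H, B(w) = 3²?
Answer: -2220513418168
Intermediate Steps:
B(w) = 9
f(H, m) = 2*H
(-1168586 - 42606)*(1833311 + f(B(48), 1869)) = (-1168586 - 42606)*(1833311 + 2*9) = -1211192*(1833311 + 18) = -1211192*1833329 = -2220513418168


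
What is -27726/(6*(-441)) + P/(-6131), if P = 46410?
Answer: 7864541/2703771 ≈ 2.9087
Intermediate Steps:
-27726/(6*(-441)) + P/(-6131) = -27726/(6*(-441)) + 46410/(-6131) = -27726/(-2646) + 46410*(-1/6131) = -27726*(-1/2646) - 46410/6131 = 4621/441 - 46410/6131 = 7864541/2703771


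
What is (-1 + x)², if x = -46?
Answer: 2209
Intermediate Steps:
(-1 + x)² = (-1 - 46)² = (-47)² = 2209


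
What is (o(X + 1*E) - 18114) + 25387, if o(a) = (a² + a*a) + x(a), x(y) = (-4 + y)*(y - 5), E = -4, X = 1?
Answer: 7347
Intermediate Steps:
x(y) = (-5 + y)*(-4 + y) (x(y) = (-4 + y)*(-5 + y) = (-5 + y)*(-4 + y))
o(a) = 20 - 9*a + 3*a² (o(a) = (a² + a*a) + (20 + a² - 9*a) = (a² + a²) + (20 + a² - 9*a) = 2*a² + (20 + a² - 9*a) = 20 - 9*a + 3*a²)
(o(X + 1*E) - 18114) + 25387 = ((20 - 9*(1 + 1*(-4)) + 3*(1 + 1*(-4))²) - 18114) + 25387 = ((20 - 9*(1 - 4) + 3*(1 - 4)²) - 18114) + 25387 = ((20 - 9*(-3) + 3*(-3)²) - 18114) + 25387 = ((20 + 27 + 3*9) - 18114) + 25387 = ((20 + 27 + 27) - 18114) + 25387 = (74 - 18114) + 25387 = -18040 + 25387 = 7347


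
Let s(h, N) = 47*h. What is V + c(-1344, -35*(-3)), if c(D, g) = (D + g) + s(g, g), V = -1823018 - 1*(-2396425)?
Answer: 577103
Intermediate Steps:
V = 573407 (V = -1823018 + 2396425 = 573407)
c(D, g) = D + 48*g (c(D, g) = (D + g) + 47*g = D + 48*g)
V + c(-1344, -35*(-3)) = 573407 + (-1344 + 48*(-35*(-3))) = 573407 + (-1344 + 48*105) = 573407 + (-1344 + 5040) = 573407 + 3696 = 577103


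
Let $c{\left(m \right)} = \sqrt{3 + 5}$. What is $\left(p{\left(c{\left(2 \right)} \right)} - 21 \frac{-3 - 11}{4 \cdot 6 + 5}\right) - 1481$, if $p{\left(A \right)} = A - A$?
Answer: $- \frac{42655}{29} \approx -1470.9$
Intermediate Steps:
$c{\left(m \right)} = 2 \sqrt{2}$ ($c{\left(m \right)} = \sqrt{8} = 2 \sqrt{2}$)
$p{\left(A \right)} = 0$
$\left(p{\left(c{\left(2 \right)} \right)} - 21 \frac{-3 - 11}{4 \cdot 6 + 5}\right) - 1481 = \left(0 - 21 \frac{-3 - 11}{4 \cdot 6 + 5}\right) - 1481 = \left(0 - 21 \left(- \frac{14}{24 + 5}\right)\right) - 1481 = \left(0 - 21 \left(- \frac{14}{29}\right)\right) - 1481 = \left(0 - 21 \left(\left(-14\right) \frac{1}{29}\right)\right) - 1481 = \left(0 - - \frac{294}{29}\right) - 1481 = \left(0 + \frac{294}{29}\right) - 1481 = \frac{294}{29} - 1481 = - \frac{42655}{29}$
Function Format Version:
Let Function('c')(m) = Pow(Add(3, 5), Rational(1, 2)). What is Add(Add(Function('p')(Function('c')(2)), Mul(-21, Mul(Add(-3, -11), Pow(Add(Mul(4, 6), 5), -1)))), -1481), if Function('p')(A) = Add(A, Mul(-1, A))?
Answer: Rational(-42655, 29) ≈ -1470.9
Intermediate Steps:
Function('c')(m) = Mul(2, Pow(2, Rational(1, 2))) (Function('c')(m) = Pow(8, Rational(1, 2)) = Mul(2, Pow(2, Rational(1, 2))))
Function('p')(A) = 0
Add(Add(Function('p')(Function('c')(2)), Mul(-21, Mul(Add(-3, -11), Pow(Add(Mul(4, 6), 5), -1)))), -1481) = Add(Add(0, Mul(-21, Mul(Add(-3, -11), Pow(Add(Mul(4, 6), 5), -1)))), -1481) = Add(Add(0, Mul(-21, Mul(-14, Pow(Add(24, 5), -1)))), -1481) = Add(Add(0, Mul(-21, Mul(-14, Pow(29, -1)))), -1481) = Add(Add(0, Mul(-21, Mul(-14, Rational(1, 29)))), -1481) = Add(Add(0, Mul(-21, Rational(-14, 29))), -1481) = Add(Add(0, Rational(294, 29)), -1481) = Add(Rational(294, 29), -1481) = Rational(-42655, 29)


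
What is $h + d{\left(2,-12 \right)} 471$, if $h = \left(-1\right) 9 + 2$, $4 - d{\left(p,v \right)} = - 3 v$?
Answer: $-15079$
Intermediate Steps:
$d{\left(p,v \right)} = 4 + 3 v$ ($d{\left(p,v \right)} = 4 - - 3 v = 4 + 3 v$)
$h = -7$ ($h = -9 + 2 = -7$)
$h + d{\left(2,-12 \right)} 471 = -7 + \left(4 + 3 \left(-12\right)\right) 471 = -7 + \left(4 - 36\right) 471 = -7 - 15072 = -15079$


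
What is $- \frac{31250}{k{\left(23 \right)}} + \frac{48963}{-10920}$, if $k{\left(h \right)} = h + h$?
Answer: $- \frac{57250383}{83720} \approx -683.83$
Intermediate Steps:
$k{\left(h \right)} = 2 h$
$- \frac{31250}{k{\left(23 \right)}} + \frac{48963}{-10920} = - \frac{31250}{2 \cdot 23} + \frac{48963}{-10920} = - \frac{31250}{46} + 48963 \left(- \frac{1}{10920}\right) = \left(-31250\right) \frac{1}{46} - \frac{16321}{3640} = - \frac{15625}{23} - \frac{16321}{3640} = - \frac{57250383}{83720}$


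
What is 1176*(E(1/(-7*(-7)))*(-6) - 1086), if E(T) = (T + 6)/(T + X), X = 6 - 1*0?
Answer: -1284192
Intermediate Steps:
X = 6 (X = 6 + 0 = 6)
E(T) = 1 (E(T) = (T + 6)/(T + 6) = (6 + T)/(6 + T) = 1)
1176*(E(1/(-7*(-7)))*(-6) - 1086) = 1176*(1*(-6) - 1086) = 1176*(-6 - 1086) = 1176*(-1092) = -1284192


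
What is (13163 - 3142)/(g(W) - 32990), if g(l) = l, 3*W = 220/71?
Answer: -2134473/7026650 ≈ -0.30377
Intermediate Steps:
W = 220/213 (W = (220/71)/3 = (220*(1/71))/3 = (⅓)*(220/71) = 220/213 ≈ 1.0329)
(13163 - 3142)/(g(W) - 32990) = (13163 - 3142)/(220/213 - 32990) = 10021/(-7026650/213) = 10021*(-213/7026650) = -2134473/7026650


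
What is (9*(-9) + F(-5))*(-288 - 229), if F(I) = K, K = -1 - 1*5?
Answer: 44979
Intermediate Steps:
K = -6 (K = -1 - 5 = -6)
F(I) = -6
(9*(-9) + F(-5))*(-288 - 229) = (9*(-9) - 6)*(-288 - 229) = (-81 - 6)*(-517) = -87*(-517) = 44979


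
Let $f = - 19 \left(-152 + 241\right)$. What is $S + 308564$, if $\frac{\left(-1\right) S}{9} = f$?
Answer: $323783$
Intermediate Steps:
$f = -1691$ ($f = \left(-19\right) 89 = -1691$)
$S = 15219$ ($S = \left(-9\right) \left(-1691\right) = 15219$)
$S + 308564 = 15219 + 308564 = 323783$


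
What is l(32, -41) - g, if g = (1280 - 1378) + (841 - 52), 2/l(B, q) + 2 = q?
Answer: -29715/43 ≈ -691.05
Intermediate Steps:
l(B, q) = 2/(-2 + q)
g = 691 (g = -98 + 789 = 691)
l(32, -41) - g = 2/(-2 - 41) - 1*691 = 2/(-43) - 691 = 2*(-1/43) - 691 = -2/43 - 691 = -29715/43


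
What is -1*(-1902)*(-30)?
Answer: -57060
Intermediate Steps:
-1*(-1902)*(-30) = 1902*(-30) = -57060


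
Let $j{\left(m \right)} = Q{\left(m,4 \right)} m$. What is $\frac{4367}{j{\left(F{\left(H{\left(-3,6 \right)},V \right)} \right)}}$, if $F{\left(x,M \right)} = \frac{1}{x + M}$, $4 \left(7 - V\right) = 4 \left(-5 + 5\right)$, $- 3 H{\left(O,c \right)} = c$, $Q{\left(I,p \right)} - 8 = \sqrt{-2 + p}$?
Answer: $\frac{87340}{31} - \frac{21835 \sqrt{2}}{62} \approx 2319.4$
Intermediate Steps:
$Q{\left(I,p \right)} = 8 + \sqrt{-2 + p}$
$H{\left(O,c \right)} = - \frac{c}{3}$
$V = 7$ ($V = 7 - \frac{4 \left(-5 + 5\right)}{4} = 7 - \frac{4 \cdot 0}{4} = 7 - 0 = 7 + 0 = 7$)
$F{\left(x,M \right)} = \frac{1}{M + x}$
$j{\left(m \right)} = m \left(8 + \sqrt{2}\right)$ ($j{\left(m \right)} = \left(8 + \sqrt{-2 + 4}\right) m = \left(8 + \sqrt{2}\right) m = m \left(8 + \sqrt{2}\right)$)
$\frac{4367}{j{\left(F{\left(H{\left(-3,6 \right)},V \right)} \right)}} = \frac{4367}{\frac{1}{7 - 2} \left(8 + \sqrt{2}\right)} = \frac{4367}{\frac{1}{5} \left(8 + \sqrt{2}\right)} = \frac{4367}{\frac{8}{5} + \frac{\sqrt{2}}{5}}$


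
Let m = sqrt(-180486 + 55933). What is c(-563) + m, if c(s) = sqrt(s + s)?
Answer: I*(sqrt(1126) + 13*sqrt(737)) ≈ 386.48*I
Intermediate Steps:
m = 13*I*sqrt(737) (m = sqrt(-124553) = 13*I*sqrt(737) ≈ 352.92*I)
c(s) = sqrt(2)*sqrt(s) (c(s) = sqrt(2*s) = sqrt(2)*sqrt(s))
c(-563) + m = sqrt(2)*sqrt(-563) + 13*I*sqrt(737) = sqrt(2)*(I*sqrt(563)) + 13*I*sqrt(737) = I*sqrt(1126) + 13*I*sqrt(737)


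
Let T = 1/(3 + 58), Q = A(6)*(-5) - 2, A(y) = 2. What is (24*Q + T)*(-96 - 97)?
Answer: 3390431/61 ≈ 55581.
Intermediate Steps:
Q = -12 (Q = 2*(-5) - 2 = -10 - 2 = -12)
T = 1/61 ≈ 0.016393
(24*Q + T)*(-96 - 97) = (24*(-12) + 1/61)*(-96 - 97) = (-288 + 1/61)*(-193) = -17567/61*(-193) = 3390431/61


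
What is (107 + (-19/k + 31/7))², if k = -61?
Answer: 2276530369/182329 ≈ 12486.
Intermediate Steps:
(107 + (-19/k + 31/7))² = (107 + (-19/(-61) + 31/7))² = (107 + (-19*(-1/61) + 31*(⅐)))² = (107 + (19/61 + 31/7))² = (107 + 2024/427)² = (47713/427)² = 2276530369/182329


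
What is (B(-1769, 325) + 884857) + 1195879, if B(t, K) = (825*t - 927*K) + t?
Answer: 318267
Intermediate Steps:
B(t, K) = -927*K + 826*t (B(t, K) = (-927*K + 825*t) + t = -927*K + 826*t)
(B(-1769, 325) + 884857) + 1195879 = ((-927*325 + 826*(-1769)) + 884857) + 1195879 = ((-301275 - 1461194) + 884857) + 1195879 = (-1762469 + 884857) + 1195879 = -877612 + 1195879 = 318267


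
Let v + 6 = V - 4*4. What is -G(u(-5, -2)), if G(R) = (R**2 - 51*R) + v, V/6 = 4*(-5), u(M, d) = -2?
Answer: 36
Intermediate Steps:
V = -120 (V = 6*(4*(-5)) = 6*(-20) = -120)
v = -142 (v = -6 + (-120 - 4*4) = -6 + (-120 - 16) = -6 - 136 = -142)
G(R) = -142 + R**2 - 51*R (G(R) = (R**2 - 51*R) - 142 = -142 + R**2 - 51*R)
-G(u(-5, -2)) = -(-142 + (-2)**2 - 51*(-2)) = -(-142 + 4 + 102) = -1*(-36) = 36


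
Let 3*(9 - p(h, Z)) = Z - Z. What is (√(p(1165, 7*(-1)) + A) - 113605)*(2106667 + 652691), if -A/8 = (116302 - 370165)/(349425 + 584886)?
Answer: -313476865590 + 394194*√1083769927737/44491 ≈ -3.1347e+11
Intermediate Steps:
p(h, Z) = 9 (p(h, Z) = 9 - (Z - Z)/3 = 9 - ⅓*0 = 9 + 0 = 9)
A = 676968/311437 (A = -8*(116302 - 370165)/(349425 + 584886) = -(-2030904)/934311 = -8*(-84621/311437) = 676968/311437 ≈ 2.1737)
(√(p(1165, 7*(-1)) + A) - 113605)*(2106667 + 652691) = (√(9 + 676968/311437) - 113605)*(2106667 + 652691) = (√(3479901/311437) - 113605)*2759358 = (√1083769927737/311437 - 113605)*2759358 = (-113605 + √1083769927737/311437)*2759358 = -313476865590 + 394194*√1083769927737/44491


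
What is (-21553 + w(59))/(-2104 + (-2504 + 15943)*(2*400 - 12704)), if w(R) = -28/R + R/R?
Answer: 317899/2359704410 ≈ 0.00013472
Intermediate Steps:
w(R) = 1 - 28/R (w(R) = -28/R + 1 = 1 - 28/R)
(-21553 + w(59))/(-2104 + (-2504 + 15943)*(2*400 - 12704)) = (-21553 + (-28 + 59)/59)/(-2104 + (-2504 + 15943)*(2*400 - 12704)) = (-21553 + (1/59)*31)/(-2104 + 13439*(800 - 12704)) = (-21553 + 31/59)/(-2104 + 13439*(-11904)) = -1271596/(59*(-2104 - 159977856)) = -1271596/59/(-159979960) = -1271596/59*(-1/159979960) = 317899/2359704410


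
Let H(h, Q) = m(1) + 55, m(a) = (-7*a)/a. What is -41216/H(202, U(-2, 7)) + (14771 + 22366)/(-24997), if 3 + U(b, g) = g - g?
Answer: -64503683/74991 ≈ -860.15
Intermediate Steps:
m(a) = -7
U(b, g) = -3 (U(b, g) = -3 + (g - g) = -3 + 0 = -3)
H(h, Q) = 48 (H(h, Q) = -7 + 55 = 48)
-41216/H(202, U(-2, 7)) + (14771 + 22366)/(-24997) = -41216/48 + (14771 + 22366)/(-24997) = -41216*1/48 + 37137*(-1/24997) = -2576/3 - 37137/24997 = -64503683/74991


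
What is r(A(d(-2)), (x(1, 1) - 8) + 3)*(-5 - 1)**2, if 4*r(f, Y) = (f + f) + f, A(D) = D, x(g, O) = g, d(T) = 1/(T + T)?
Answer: -27/4 ≈ -6.7500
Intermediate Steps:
d(T) = 1/(2*T)
r(f, Y) = 3*f/4 (r(f, Y) = ((f + f) + f)/4 = (2*f + f)/4 = (3*f)/4 = 3*f/4)
r(A(d(-2)), (x(1, 1) - 8) + 3)*(-5 - 1)**2 = (3*((1/2)/(-2))/4)*(-5 - 1)**2 = (3*((1/2)*(-1/2))/4)*(-6)**2 = ((3/4)*(-1/4))*36 = -3/16*36 = -27/4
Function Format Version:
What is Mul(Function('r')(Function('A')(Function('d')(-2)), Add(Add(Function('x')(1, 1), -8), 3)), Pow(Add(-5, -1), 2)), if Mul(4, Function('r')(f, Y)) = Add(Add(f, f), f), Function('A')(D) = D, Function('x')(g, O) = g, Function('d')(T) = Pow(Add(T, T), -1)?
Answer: Rational(-27, 4) ≈ -6.7500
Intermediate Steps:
Function('d')(T) = Mul(Rational(1, 2), Pow(T, -1)) (Function('d')(T) = Pow(Mul(2, T), -1) = Mul(Rational(1, 2), Pow(T, -1)))
Function('r')(f, Y) = Mul(Rational(3, 4), f) (Function('r')(f, Y) = Mul(Rational(1, 4), Add(Add(f, f), f)) = Mul(Rational(1, 4), Add(Mul(2, f), f)) = Mul(Rational(1, 4), Mul(3, f)) = Mul(Rational(3, 4), f))
Mul(Function('r')(Function('A')(Function('d')(-2)), Add(Add(Function('x')(1, 1), -8), 3)), Pow(Add(-5, -1), 2)) = Mul(Mul(Rational(3, 4), Mul(Rational(1, 2), Pow(-2, -1))), Pow(Add(-5, -1), 2)) = Mul(Mul(Rational(3, 4), Mul(Rational(1, 2), Rational(-1, 2))), Pow(-6, 2)) = Mul(Mul(Rational(3, 4), Rational(-1, 4)), 36) = Mul(Rational(-3, 16), 36) = Rational(-27, 4)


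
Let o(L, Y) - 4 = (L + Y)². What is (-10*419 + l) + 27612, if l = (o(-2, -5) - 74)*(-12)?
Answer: 23674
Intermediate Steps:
o(L, Y) = 4 + (L + Y)²
l = 252 (l = ((4 + (-2 - 5)²) - 74)*(-12) = ((4 + (-7)²) - 74)*(-12) = ((4 + 49) - 74)*(-12) = (53 - 74)*(-12) = -21*(-12) = 252)
(-10*419 + l) + 27612 = (-10*419 + 252) + 27612 = (-4190 + 252) + 27612 = -3938 + 27612 = 23674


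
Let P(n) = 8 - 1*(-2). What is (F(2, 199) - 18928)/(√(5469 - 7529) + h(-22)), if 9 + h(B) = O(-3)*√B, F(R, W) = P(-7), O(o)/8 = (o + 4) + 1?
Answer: 18918*I/(2*√515 + 9*I + 16*√22) ≈ 11.674 + 156.21*I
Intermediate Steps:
O(o) = 40 + 8*o (O(o) = 8*((o + 4) + 1) = 8*((4 + o) + 1) = 8*(5 + o) = 40 + 8*o)
P(n) = 10 (P(n) = 8 + 2 = 10)
F(R, W) = 10
h(B) = -9 + 16*√B (h(B) = -9 + (40 + 8*(-3))*√B = -9 + (40 - 24)*√B = -9 + 16*√B)
(F(2, 199) - 18928)/(√(5469 - 7529) + h(-22)) = (10 - 18928)/(√(5469 - 7529) + (-9 + 16*√(-22))) = -18918/(√(-2060) + (-9 + 16*(I*√22))) = -18918/(2*I*√515 + (-9 + 16*I*√22)) = -18918/(-9 + 2*I*√515 + 16*I*√22)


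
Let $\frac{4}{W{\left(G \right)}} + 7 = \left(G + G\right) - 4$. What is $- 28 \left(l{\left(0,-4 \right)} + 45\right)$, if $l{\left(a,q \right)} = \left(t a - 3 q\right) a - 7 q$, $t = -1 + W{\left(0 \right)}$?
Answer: $-2044$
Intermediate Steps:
$W{\left(G \right)} = \frac{4}{-11 + 2 G}$ ($W{\left(G \right)} = \frac{4}{-7 + \left(\left(G + G\right) - 4\right)} = \frac{4}{-7 + \left(2 G - 4\right)} = \frac{4}{-7 + \left(-4 + 2 G\right)} = \frac{4}{-11 + 2 G}$)
$t = - \frac{15}{11}$ ($t = -1 + \frac{4}{-11 + 2 \cdot 0} = -1 + \frac{4}{-11 + 0} = -1 + \frac{4}{-11} = -1 + 4 \left(- \frac{1}{11}\right) = -1 - \frac{4}{11} = - \frac{15}{11} \approx -1.3636$)
$l{\left(a,q \right)} = - 7 q + a \left(- 3 q - \frac{15 a}{11}\right)$ ($l{\left(a,q \right)} = \left(- \frac{15 a}{11} - 3 q\right) a - 7 q = \left(- 3 q - \frac{15 a}{11}\right) a - 7 q = a \left(- 3 q - \frac{15 a}{11}\right) - 7 q = - 7 q + a \left(- 3 q - \frac{15 a}{11}\right)$)
$- 28 \left(l{\left(0,-4 \right)} + 45\right) = - 28 \left(\left(\left(-7\right) \left(-4\right) - \frac{15 \cdot 0^{2}}{11} - 0 \left(-4\right)\right) + 45\right) = - 28 \left(\left(28 - 0 + 0\right) + 45\right) = - 28 \left(\left(28 + 0 + 0\right) + 45\right) = - 28 \left(28 + 45\right) = \left(-28\right) 73 = -2044$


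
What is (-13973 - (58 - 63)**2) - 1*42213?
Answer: -56211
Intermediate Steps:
(-13973 - (58 - 63)**2) - 1*42213 = (-13973 - 1*(-5)**2) - 42213 = (-13973 - 1*25) - 42213 = (-13973 - 25) - 42213 = -13998 - 42213 = -56211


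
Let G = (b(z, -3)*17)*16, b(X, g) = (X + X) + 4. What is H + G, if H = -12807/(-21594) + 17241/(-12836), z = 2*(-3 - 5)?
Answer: -351869206541/46196764 ≈ -7616.8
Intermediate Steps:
z = -16 (z = 2*(-8) = -16)
b(X, g) = 4 + 2*X (b(X, g) = 2*X + 4 = 4 + 2*X)
H = -34651917/46196764 (H = -12807*(-1/21594) + 17241*(-1/12836) = 4269/7198 - 17241/12836 = -34651917/46196764 ≈ -0.75009)
G = -7616 (G = ((4 + 2*(-16))*17)*16 = ((4 - 32)*17)*16 = -28*17*16 = -476*16 = -7616)
H + G = -34651917/46196764 - 7616 = -351869206541/46196764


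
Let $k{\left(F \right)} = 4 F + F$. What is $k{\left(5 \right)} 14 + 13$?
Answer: $363$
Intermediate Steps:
$k{\left(F \right)} = 5 F$
$k{\left(5 \right)} 14 + 13 = 5 \cdot 5 \cdot 14 + 13 = 25 \cdot 14 + 13 = 350 + 13 = 363$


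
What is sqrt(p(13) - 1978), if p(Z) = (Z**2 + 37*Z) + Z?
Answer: I*sqrt(1315) ≈ 36.263*I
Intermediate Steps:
p(Z) = Z**2 + 38*Z
sqrt(p(13) - 1978) = sqrt(13*(38 + 13) - 1978) = sqrt(13*51 - 1978) = sqrt(663 - 1978) = sqrt(-1315) = I*sqrt(1315)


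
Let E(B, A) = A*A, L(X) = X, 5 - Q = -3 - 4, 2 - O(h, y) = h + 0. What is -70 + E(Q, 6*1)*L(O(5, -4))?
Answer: -178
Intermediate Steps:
O(h, y) = 2 - h (O(h, y) = 2 - (h + 0) = 2 - h)
Q = 12 (Q = 5 - (-3 - 4) = 5 - 1*(-7) = 5 + 7 = 12)
E(B, A) = A**2
-70 + E(Q, 6*1)*L(O(5, -4)) = -70 + (6*1)**2*(2 - 1*5) = -70 + 6**2*(2 - 5) = -70 + 36*(-3) = -70 - 108 = -178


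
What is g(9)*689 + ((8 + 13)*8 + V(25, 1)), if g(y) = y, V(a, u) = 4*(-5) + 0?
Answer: 6349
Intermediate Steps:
V(a, u) = -20 (V(a, u) = -20 + 0 = -20)
g(9)*689 + ((8 + 13)*8 + V(25, 1)) = 9*689 + ((8 + 13)*8 - 20) = 6201 + (21*8 - 20) = 6201 + (168 - 20) = 6201 + 148 = 6349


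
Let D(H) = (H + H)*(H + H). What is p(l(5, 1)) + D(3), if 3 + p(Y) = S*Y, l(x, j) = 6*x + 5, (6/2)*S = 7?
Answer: 344/3 ≈ 114.67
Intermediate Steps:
S = 7/3 (S = (⅓)*7 = 7/3 ≈ 2.3333)
l(x, j) = 5 + 6*x
p(Y) = -3 + 7*Y/3
D(H) = 4*H² (D(H) = (2*H)*(2*H) = 4*H²)
p(l(5, 1)) + D(3) = (-3 + 7*(5 + 6*5)/3) + 4*3² = (-3 + 7*(5 + 30)/3) + 4*9 = (-3 + (7/3)*35) + 36 = (-3 + 245/3) + 36 = 236/3 + 36 = 344/3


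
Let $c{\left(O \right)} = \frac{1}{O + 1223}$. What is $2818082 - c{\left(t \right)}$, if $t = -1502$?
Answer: $\frac{786244879}{279} \approx 2.8181 \cdot 10^{6}$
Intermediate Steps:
$c{\left(O \right)} = \frac{1}{1223 + O}$
$2818082 - c{\left(t \right)} = 2818082 - \frac{1}{1223 - 1502} = 2818082 - \frac{1}{-279} = 2818082 - - \frac{1}{279} = 2818082 + \frac{1}{279} = \frac{786244879}{279}$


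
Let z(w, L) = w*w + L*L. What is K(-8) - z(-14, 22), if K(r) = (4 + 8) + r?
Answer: -676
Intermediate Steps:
z(w, L) = L² + w² (z(w, L) = w² + L² = L² + w²)
K(r) = 12 + r
K(-8) - z(-14, 22) = (12 - 8) - (22² + (-14)²) = 4 - (484 + 196) = 4 - 1*680 = 4 - 680 = -676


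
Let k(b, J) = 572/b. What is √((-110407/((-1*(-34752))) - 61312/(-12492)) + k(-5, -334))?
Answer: I*√6400039134456265/7536840 ≈ 10.615*I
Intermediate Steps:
√((-110407/((-1*(-34752))) - 61312/(-12492)) + k(-5, -334)) = √((-110407/((-1*(-34752))) - 61312/(-12492)) + 572/(-5)) = √((-110407/34752 - 61312*(-1/12492)) + 572*(-⅕)) = √((-110407*1/34752 + 15328/3123) - 572/5) = √((-110407/34752 + 15328/3123) - 572/5) = √(62625865/36176832 - 572/5) = √(-20380018579/180884160) = I*√6400039134456265/7536840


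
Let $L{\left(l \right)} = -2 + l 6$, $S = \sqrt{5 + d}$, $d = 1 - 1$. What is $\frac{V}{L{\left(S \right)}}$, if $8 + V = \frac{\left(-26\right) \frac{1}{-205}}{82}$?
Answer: $- \frac{67227}{739640} - \frac{201681 \sqrt{5}}{739640} \approx -0.70061$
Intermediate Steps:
$d = 0$
$S = \sqrt{5}$ ($S = \sqrt{5 + 0} = \sqrt{5} \approx 2.2361$)
$V = - \frac{67227}{8405}$ ($V = -8 + \frac{\left(-26\right) \frac{1}{-205}}{82} = -8 + \left(-26\right) \left(- \frac{1}{205}\right) \frac{1}{82} = -8 + \frac{26}{205} \cdot \frac{1}{82} = -8 + \frac{13}{8405} = - \frac{67227}{8405} \approx -7.9985$)
$L{\left(l \right)} = -2 + 6 l$
$\frac{V}{L{\left(S \right)}} = - \frac{67227}{8405 \left(-2 + 6 \sqrt{5}\right)}$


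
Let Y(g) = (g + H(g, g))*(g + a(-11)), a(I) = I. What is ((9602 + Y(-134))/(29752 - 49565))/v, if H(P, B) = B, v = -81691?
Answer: 48462/1618543783 ≈ 2.9942e-5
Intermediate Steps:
Y(g) = 2*g*(-11 + g) (Y(g) = (g + g)*(g - 11) = (2*g)*(-11 + g) = 2*g*(-11 + g))
((9602 + Y(-134))/(29752 - 49565))/v = ((9602 + 2*(-134)*(-11 - 134))/(29752 - 49565))/(-81691) = ((9602 + 2*(-134)*(-145))/(-19813))*(-1/81691) = ((9602 + 38860)*(-1/19813))*(-1/81691) = (48462*(-1/19813))*(-1/81691) = -48462/19813*(-1/81691) = 48462/1618543783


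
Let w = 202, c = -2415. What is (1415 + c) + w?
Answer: -798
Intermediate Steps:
(1415 + c) + w = (1415 - 2415) + 202 = -1000 + 202 = -798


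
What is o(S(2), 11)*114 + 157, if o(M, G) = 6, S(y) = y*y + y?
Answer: 841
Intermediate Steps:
S(y) = y + y² (S(y) = y² + y = y + y²)
o(S(2), 11)*114 + 157 = 6*114 + 157 = 684 + 157 = 841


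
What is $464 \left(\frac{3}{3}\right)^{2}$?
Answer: $464$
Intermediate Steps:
$464 \left(\frac{3}{3}\right)^{2} = 464 \left(3 \cdot \frac{1}{3}\right)^{2} = 464 \cdot 1^{2} = 464 \cdot 1 = 464$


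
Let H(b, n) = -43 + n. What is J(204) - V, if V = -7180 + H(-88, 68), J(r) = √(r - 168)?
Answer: 7161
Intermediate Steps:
J(r) = √(-168 + r)
V = -7155 (V = -7180 + (-43 + 68) = -7180 + 25 = -7155)
J(204) - V = √(-168 + 204) - 1*(-7155) = √36 + 7155 = 6 + 7155 = 7161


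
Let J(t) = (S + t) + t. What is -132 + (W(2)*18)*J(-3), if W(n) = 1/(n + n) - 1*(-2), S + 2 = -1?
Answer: -993/2 ≈ -496.50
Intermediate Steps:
S = -3 (S = -2 - 1 = -3)
J(t) = -3 + 2*t (J(t) = (-3 + t) + t = -3 + 2*t)
W(n) = 2 + 1/(2*n) (W(n) = 1/(2*n) + 2 = 2 + 1/(2*n))
-132 + (W(2)*18)*J(-3) = -132 + ((2 + (½)/2)*18)*(-3 + 2*(-3)) = -132 + ((2 + (½)*(½))*18)*(-3 - 6) = -132 + ((2 + ¼)*18)*(-9) = -132 + ((9/4)*18)*(-9) = -132 + (81/2)*(-9) = -132 - 729/2 = -993/2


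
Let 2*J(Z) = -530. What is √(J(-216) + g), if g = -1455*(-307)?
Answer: 2*√111605 ≈ 668.15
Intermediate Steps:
J(Z) = -265 (J(Z) = (½)*(-530) = -265)
g = 446685
√(J(-216) + g) = √(-265 + 446685) = √446420 = 2*√111605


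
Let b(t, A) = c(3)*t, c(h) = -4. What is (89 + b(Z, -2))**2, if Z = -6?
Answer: 12769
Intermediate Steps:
b(t, A) = -4*t
(89 + b(Z, -2))**2 = (89 - 4*(-6))**2 = (89 + 24)**2 = 113**2 = 12769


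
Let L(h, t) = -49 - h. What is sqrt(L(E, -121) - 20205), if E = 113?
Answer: 3*I*sqrt(2263) ≈ 142.71*I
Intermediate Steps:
sqrt(L(E, -121) - 20205) = sqrt((-49 - 1*113) - 20205) = sqrt((-49 - 113) - 20205) = sqrt(-162 - 20205) = sqrt(-20367) = 3*I*sqrt(2263)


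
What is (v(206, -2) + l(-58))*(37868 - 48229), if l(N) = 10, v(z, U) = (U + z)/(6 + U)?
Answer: -632021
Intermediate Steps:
v(z, U) = (U + z)/(6 + U)
(v(206, -2) + l(-58))*(37868 - 48229) = ((-2 + 206)/(6 - 2) + 10)*(37868 - 48229) = (204/4 + 10)*(-10361) = ((1/4)*204 + 10)*(-10361) = (51 + 10)*(-10361) = 61*(-10361) = -632021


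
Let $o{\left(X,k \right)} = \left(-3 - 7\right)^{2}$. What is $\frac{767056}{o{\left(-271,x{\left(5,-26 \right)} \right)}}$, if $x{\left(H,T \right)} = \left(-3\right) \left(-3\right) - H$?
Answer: $\frac{191764}{25} \approx 7670.6$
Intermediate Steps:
$x{\left(H,T \right)} = 9 - H$
$o{\left(X,k \right)} = 100$ ($o{\left(X,k \right)} = \left(-10\right)^{2} = 100$)
$\frac{767056}{o{\left(-271,x{\left(5,-26 \right)} \right)}} = \frac{767056}{100} = 767056 \cdot \frac{1}{100} = \frac{191764}{25}$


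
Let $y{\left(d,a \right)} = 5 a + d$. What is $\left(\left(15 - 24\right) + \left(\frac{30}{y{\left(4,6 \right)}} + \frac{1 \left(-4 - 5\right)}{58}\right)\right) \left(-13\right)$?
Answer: $\frac{106041}{986} \approx 107.55$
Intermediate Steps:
$y{\left(d,a \right)} = d + 5 a$
$\left(\left(15 - 24\right) + \left(\frac{30}{y{\left(4,6 \right)}} + \frac{1 \left(-4 - 5\right)}{58}\right)\right) \left(-13\right) = \left(\left(15 - 24\right) + \left(\frac{30}{4 + 5 \cdot 6} + \frac{1 \left(-4 - 5\right)}{58}\right)\right) \left(-13\right) = \left(\left(15 - 24\right) + \left(\frac{30}{4 + 30} + 1 \left(-9\right) \frac{1}{58}\right)\right) \left(-13\right) = \left(-9 + \left(\frac{30}{34} - \frac{9}{58}\right)\right) \left(-13\right) = \left(-9 + \left(30 \cdot \frac{1}{34} - \frac{9}{58}\right)\right) \left(-13\right) = \left(-9 + \left(\frac{15}{17} - \frac{9}{58}\right)\right) \left(-13\right) = \left(-9 + \frac{717}{986}\right) \left(-13\right) = \left(- \frac{8157}{986}\right) \left(-13\right) = \frac{106041}{986}$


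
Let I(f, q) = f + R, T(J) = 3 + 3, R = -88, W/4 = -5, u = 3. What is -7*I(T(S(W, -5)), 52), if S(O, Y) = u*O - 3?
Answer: 574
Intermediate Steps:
W = -20 (W = 4*(-5) = -20)
S(O, Y) = -3 + 3*O (S(O, Y) = 3*O - 3 = -3 + 3*O)
T(J) = 6
I(f, q) = -88 + f (I(f, q) = f - 88 = -88 + f)
-7*I(T(S(W, -5)), 52) = -7*(-88 + 6) = -7*(-82) = 574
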